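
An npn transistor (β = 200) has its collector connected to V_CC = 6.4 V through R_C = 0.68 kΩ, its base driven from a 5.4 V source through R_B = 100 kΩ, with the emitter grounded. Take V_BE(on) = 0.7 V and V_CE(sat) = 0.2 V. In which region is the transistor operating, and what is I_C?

saturation; I_C ≈ 9.1 mA

Assume active: I_B = (5.4 − 0.7)/100 = 0.047 mA, giving I_C = β·I_B = 9.4 mA.
But then V_CE = 6.4 − 9.4×0.68 = 0.008 V < V_CE(sat) = 0.2 V — impossible in the active region.
So the transistor is saturated. With V_CE = 0.2 V, I_C = (V_CC − 0.2)/R_C = 6.2/0.68 = 9.12 mA.
Check: β·I_B = 9.4 mA > I_C = 9.12 mA, confirming saturation.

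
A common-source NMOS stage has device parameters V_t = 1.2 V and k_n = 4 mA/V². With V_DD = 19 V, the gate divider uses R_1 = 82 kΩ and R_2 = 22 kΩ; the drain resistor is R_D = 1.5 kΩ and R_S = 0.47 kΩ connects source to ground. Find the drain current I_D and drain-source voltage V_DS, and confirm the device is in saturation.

V_G = V_DD·R_2/(R_1+R_2) = 19×22/104 = 4.02 V.
Assume saturation: I_D = (k_n/2)(V_GS − V_t)² with V_GS = V_G − I_D·R_S = 4.02 − 0.47·I_D.
Substituting gives 0.442·I_D² − 6.3·I_D + 15.9 = 0, with roots I_D = 3.28 or 11 mA.
The root I_D = 11 mA gives V_GS = -1.14 V ≤ V_t, so take I_D = 3.28 mA.
Then V_GS = 2.48 V and V_DS = V_DD − I_D(R_D+R_S) = 19 − 3.28×1.97 = 12.5 V.
Saturation requires V_DS ≥ V_GS − V_t = 1.28 V; 12.5 ≥ 1.28 ✓.

I_D ≈ 3.3 mA, V_DS ≈ 13 V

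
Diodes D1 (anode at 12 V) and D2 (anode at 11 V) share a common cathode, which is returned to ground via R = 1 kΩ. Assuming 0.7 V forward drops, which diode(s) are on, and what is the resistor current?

Only D1 conducts; I_R ≈ 11 mA

Assume both conduct. Then node N would need to be at both 12−0.7 = 11.3 V and 11−0.7 = 10.3 V, which is impossible.
Assume only D1 conducts: V_N = 12 − 0.7 = 11.3 V, so I_R = 11.3/1 = 11.3 mA.
Check D2: its anode-to-cathode voltage is 11 − 11.3 = -0.3 V < 0.7 V, so it is off. The assumption is consistent.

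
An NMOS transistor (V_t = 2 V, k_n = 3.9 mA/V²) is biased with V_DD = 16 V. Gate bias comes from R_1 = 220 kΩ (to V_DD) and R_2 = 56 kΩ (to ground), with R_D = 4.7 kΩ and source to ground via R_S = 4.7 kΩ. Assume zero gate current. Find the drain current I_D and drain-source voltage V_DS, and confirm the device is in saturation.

I_D ≈ 0.2 mA, V_DS ≈ 14 V

V_G = V_DD·R_2/(R_1+R_2) = 16×56/276 = 3.25 V.
Assume saturation: I_D = (k_n/2)(V_GS − V_t)² with V_GS = V_G − I_D·R_S = 3.25 − 4.7·I_D.
Substituting gives 43.1·I_D² − 23.8·I_D + 3.03 = 0, with roots I_D = 0.197 or 0.356 mA.
The root I_D = 0.356 mA gives V_GS = 1.57 V ≤ V_t, so take I_D = 0.197 mA.
Then V_GS = 2.32 V and V_DS = V_DD − I_D(R_D+R_S) = 16 − 0.197×9.4 = 14.1 V.
Saturation requires V_DS ≥ V_GS − V_t = 0.318 V; 14.1 ≥ 0.318 ✓.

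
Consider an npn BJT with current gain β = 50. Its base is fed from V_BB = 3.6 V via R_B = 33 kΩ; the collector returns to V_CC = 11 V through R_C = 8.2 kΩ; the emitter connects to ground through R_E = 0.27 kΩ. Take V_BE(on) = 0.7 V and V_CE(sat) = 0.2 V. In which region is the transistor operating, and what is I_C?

Assume active: I_B = (3.6 − 0.7)/(33 + 51×0.27) = 0.062 mA, I_C = β·I_B = 3.1 mA.
Then V_CE = 11 − 3.1×8.2 − 3.16×0.27 = -15.3 V < 0.2 V — the active assumption fails.
Re-solve with V_CE = 0.2 V. KCL at the emitter: V_E/R_E = (V_BB−0.7−V_E)/R_B + (V_CC−0.2−V_E)/R_C, giving V_E = 0.364 V.
I_C = (V_CC − 0.2 − V_E)/R_C = (10.8 − 0.364)/8.2 = 1.27 mA.
Check: I_B = (2.9 − 0.364)/33 = 0.0768 mA, and β·I_B = 3.84 mA > I_C, confirming saturation.

saturation; I_C ≈ 1.3 mA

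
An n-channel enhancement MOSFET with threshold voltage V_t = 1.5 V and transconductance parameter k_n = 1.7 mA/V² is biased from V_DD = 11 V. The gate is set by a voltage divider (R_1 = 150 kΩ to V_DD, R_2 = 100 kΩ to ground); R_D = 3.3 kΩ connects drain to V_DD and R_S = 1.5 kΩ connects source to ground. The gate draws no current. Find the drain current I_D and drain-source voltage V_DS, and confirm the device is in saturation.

I_D ≈ 1.2 mA, V_DS ≈ 5.5 V

V_G = V_DD·R_2/(R_1+R_2) = 11×100/250 = 4.4 V.
Assume saturation: I_D = (k_n/2)(V_GS − V_t)² with V_GS = V_G − I_D·R_S = 4.4 − 1.5·I_D.
Substituting gives 1.91·I_D² − 8.4·I_D + 7.15 = 0, with roots I_D = 1.16 or 3.23 mA.
The root I_D = 3.23 mA gives V_GS = -0.45 V ≤ V_t, so take I_D = 1.16 mA.
Then V_GS = 2.67 V and V_DS = V_DD − I_D(R_D+R_S) = 11 − 1.16×4.8 = 5.45 V.
Saturation requires V_DS ≥ V_GS − V_t = 1.17 V; 5.45 ≥ 1.17 ✓.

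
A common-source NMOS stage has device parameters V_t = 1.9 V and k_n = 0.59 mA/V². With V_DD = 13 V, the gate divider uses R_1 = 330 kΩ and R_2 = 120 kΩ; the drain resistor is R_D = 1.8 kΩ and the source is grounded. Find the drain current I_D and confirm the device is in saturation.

I_D ≈ 0.72 mA

V_G = V_DD·R_2/(R_1+R_2) = 13×120/450 = 3.47 V. With the source grounded, V_GS = V_G = 3.47 V.
Assume saturation: I_D = (k_n/2)(V_GS − V_t)² = (0.59/2)×(3.47 − 1.9)² = 0.295×1.57² = 0.724 mA.
V_DS = V_DD − I_D·R_D = 13 − 0.724×1.8 = 11.7 V.
Saturation requires V_DS ≥ V_GS − V_t = 1.57 V; 11.7 ≥ 1.57 ✓.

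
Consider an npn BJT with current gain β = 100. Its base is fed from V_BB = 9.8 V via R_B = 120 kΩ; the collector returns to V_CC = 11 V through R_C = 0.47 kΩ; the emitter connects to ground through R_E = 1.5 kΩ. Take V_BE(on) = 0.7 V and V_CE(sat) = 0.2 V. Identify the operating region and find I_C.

active; I_C ≈ 3.4 mA

Assume active. Base-emitter loop: I_B = (V_BB − V_BE)/(R_B + (β+1)R_E) = (9.8 − 0.7)/(120 + 101×1.5) = 0.0335 mA.
I_C = β·I_B = 100×0.0335 = 3.35 mA.
V_CE = V_CC − I_C·R_C − I_E·R_E = 11 − 3.35×0.47 − 3.39×1.5 = 4.35 V > V_CE(sat), so the active-region assumption holds.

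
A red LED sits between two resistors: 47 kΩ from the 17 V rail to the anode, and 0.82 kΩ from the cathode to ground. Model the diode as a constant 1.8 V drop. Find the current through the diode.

I ≈ 0.32 mA

The two resistors are in series with the diode, so KVL gives 17 = I·47 + 1.8 + I·0.82.
I = (17 − 1.8) / (47 + 0.82) kΩ = 15.2 / 47.8 = 0.318 mA.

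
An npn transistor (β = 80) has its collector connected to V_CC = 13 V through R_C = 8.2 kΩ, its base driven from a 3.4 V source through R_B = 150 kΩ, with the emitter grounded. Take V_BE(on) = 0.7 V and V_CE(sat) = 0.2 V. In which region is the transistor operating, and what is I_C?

active; I_C ≈ 1.4 mA

Assume active. Base-emitter loop: I_B = (V_BB − V_BE)/R_B = (3.4 − 0.7)/150 = 0.018 mA.
I_C = β·I_B = 80×0.018 = 1.44 mA.
V_CE = V_CC − I_C·R_C = 13 − 1.44×8.2 = 1.19 V > V_CE(sat), so the active-region assumption holds.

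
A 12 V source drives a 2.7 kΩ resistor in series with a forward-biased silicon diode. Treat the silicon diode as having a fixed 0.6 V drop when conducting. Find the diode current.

I ≈ 4.2 mA

KVL around the loop: 12 = V_D + I·R = 0.6 + I × 2.7 kΩ.
So I = (12 − 0.6) / 2.7 kΩ = 11.4 / 2.7 = 4.22 mA.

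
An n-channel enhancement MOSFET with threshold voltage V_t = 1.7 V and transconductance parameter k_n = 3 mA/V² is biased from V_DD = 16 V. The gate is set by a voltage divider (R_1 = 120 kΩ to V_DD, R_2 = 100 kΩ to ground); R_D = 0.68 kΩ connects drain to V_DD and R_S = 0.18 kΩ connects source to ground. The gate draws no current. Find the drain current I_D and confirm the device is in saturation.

I_D ≈ 14 mA

V_G = V_DD·R_2/(R_1+R_2) = 16×100/220 = 7.27 V.
Assume saturation: I_D = (k_n/2)(V_GS − V_t)² with V_GS = V_G − I_D·R_S = 7.27 − 0.18·I_D.
Substituting gives 0.0486·I_D² − 4.01·I_D + 46.6 = 0, with roots I_D = 14 or 68.5 mA.
The root I_D = 68.5 mA gives V_GS = -5.06 V ≤ V_t, so take I_D = 14 mA.
Then V_GS = 4.75 V and V_DS = V_DD − I_D(R_D+R_S) = 16 − 14×0.86 = 3.97 V.
Saturation requires V_DS ≥ V_GS − V_t = 3.05 V; 3.97 ≥ 3.05 ✓.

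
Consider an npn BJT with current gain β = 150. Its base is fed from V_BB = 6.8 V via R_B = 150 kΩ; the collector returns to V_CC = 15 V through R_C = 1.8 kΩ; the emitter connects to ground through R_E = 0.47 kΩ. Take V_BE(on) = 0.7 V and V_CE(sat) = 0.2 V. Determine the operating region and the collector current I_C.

active; I_C ≈ 4.1 mA

Assume active. Base-emitter loop: I_B = (V_BB − V_BE)/(R_B + (β+1)R_E) = (6.8 − 0.7)/(150 + 151×0.47) = 0.0276 mA.
I_C = β·I_B = 150×0.0276 = 4.14 mA.
V_CE = V_CC − I_C·R_C − I_E·R_E = 15 − 4.14×1.8 − 4.17×0.47 = 5.59 V > V_CE(sat), so the active-region assumption holds.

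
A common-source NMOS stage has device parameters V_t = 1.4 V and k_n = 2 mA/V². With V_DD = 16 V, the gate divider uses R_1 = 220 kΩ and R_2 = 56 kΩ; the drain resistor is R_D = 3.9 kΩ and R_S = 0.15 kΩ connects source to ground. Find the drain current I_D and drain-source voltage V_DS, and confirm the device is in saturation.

V_G = V_DD·R_2/(R_1+R_2) = 16×56/276 = 3.25 V.
Assume saturation: I_D = (k_n/2)(V_GS − V_t)² with V_GS = V_G − I_D·R_S = 3.25 − 0.15·I_D.
Substituting gives 0.0225·I_D² − 1.55·I_D + 3.41 = 0, with roots I_D = 2.27 or 66.8 mA.
The root I_D = 66.8 mA gives V_GS = -6.77 V ≤ V_t, so take I_D = 2.27 mA.
Then V_GS = 2.91 V and V_DS = V_DD − I_D(R_D+R_S) = 16 − 2.27×4.05 = 6.81 V.
Saturation requires V_DS ≥ V_GS − V_t = 1.51 V; 6.81 ≥ 1.51 ✓.

I_D ≈ 2.3 mA, V_DS ≈ 6.8 V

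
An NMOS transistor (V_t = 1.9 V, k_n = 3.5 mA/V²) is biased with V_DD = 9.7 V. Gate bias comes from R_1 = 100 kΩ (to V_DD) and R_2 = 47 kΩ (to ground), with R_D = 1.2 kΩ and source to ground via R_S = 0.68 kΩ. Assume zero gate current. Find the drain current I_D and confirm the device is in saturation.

V_G = V_DD·R_2/(R_1+R_2) = 9.7×47/147 = 3.1 V.
Assume saturation: I_D = (k_n/2)(V_GS − V_t)² with V_GS = V_G − I_D·R_S = 3.1 − 0.68·I_D.
Substituting gives 0.809·I_D² − 3.86·I_D + 2.53 = 0, with roots I_D = 0.783 or 3.99 mA.
The root I_D = 3.99 mA gives V_GS = 0.391 V ≤ V_t, so take I_D = 0.783 mA.
Then V_GS = 2.57 V and V_DS = V_DD − I_D(R_D+R_S) = 9.7 − 0.783×1.88 = 8.23 V.
Saturation requires V_DS ≥ V_GS − V_t = 0.669 V; 8.23 ≥ 0.669 ✓.

I_D ≈ 0.78 mA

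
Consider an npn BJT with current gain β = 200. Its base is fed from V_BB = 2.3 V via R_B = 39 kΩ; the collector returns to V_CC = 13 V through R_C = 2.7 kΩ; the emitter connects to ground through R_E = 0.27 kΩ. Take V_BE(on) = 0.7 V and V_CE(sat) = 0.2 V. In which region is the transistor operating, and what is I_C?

active; I_C ≈ 3.4 mA

Assume active. Base-emitter loop: I_B = (V_BB − V_BE)/(R_B + (β+1)R_E) = (2.3 − 0.7)/(39 + 201×0.27) = 0.0172 mA.
I_C = β·I_B = 200×0.0172 = 3.43 mA.
V_CE = V_CC − I_C·R_C − I_E·R_E = 13 − 3.43×2.7 − 3.45×0.27 = 2.81 V > V_CE(sat), so the active-region assumption holds.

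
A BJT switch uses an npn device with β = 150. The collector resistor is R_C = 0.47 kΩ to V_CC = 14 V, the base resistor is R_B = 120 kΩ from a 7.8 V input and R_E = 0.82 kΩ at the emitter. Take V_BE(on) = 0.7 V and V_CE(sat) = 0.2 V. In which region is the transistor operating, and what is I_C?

Assume active. Base-emitter loop: I_B = (V_BB − V_BE)/(R_B + (β+1)R_E) = (7.8 − 0.7)/(120 + 151×0.82) = 0.0291 mA.
I_C = β·I_B = 150×0.0291 = 4.37 mA.
V_CE = V_CC − I_C·R_C − I_E·R_E = 14 − 4.37×0.47 − 4.4×0.82 = 8.34 V > V_CE(sat), so the active-region assumption holds.

active; I_C ≈ 4.4 mA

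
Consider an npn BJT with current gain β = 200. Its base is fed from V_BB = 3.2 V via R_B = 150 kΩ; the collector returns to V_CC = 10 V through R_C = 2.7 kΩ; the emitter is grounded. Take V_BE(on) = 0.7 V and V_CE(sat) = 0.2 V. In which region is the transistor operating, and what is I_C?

active; I_C ≈ 3.3 mA

Assume active. Base-emitter loop: I_B = (V_BB − V_BE)/R_B = (3.2 − 0.7)/150 = 0.0167 mA.
I_C = β·I_B = 200×0.0167 = 3.33 mA.
V_CE = V_CC − I_C·R_C = 10 − 3.33×2.7 = 1 V > V_CE(sat), so the active-region assumption holds.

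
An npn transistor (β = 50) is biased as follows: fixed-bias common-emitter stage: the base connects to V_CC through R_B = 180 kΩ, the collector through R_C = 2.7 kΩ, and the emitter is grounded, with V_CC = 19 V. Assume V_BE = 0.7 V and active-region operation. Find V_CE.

V_CE ≈ 5.3 V

Base loop: V_CC = I_B·R_B + V_BE, so I_B = (19 − 0.7)/180 kΩ = 0.102 mA.
In the active region I_C = β·I_B = 50 × 0.102 = 5.08 mA.
Collector loop: V_CE = V_CC − I_C·R_C = 19 − 5.08×2.7 = 5.28 V.
Since V_CE = 5.28 V > V_CE(sat) ≈ 0.2 V, the transistor is in the active region as assumed.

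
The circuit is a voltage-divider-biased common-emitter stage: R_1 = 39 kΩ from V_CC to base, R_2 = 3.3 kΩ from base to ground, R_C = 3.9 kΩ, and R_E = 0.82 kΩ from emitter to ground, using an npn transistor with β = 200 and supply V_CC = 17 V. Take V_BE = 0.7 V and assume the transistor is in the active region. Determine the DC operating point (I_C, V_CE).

Thevenize the base divider: V_Th = V_CC·R_2/(R_1+R_2) = 17×3.3/42.3 = 1.33 V, R_Th = R_1‖R_2 = 3.04 kΩ.
Base-emitter loop: V_Th = I_B·R_Th + V_BE + (β+1)I_B·R_E, so I_B = (1.33 − 0.7) / (3.04 + 201×0.82) = 0.00373 mA.
I_C = β·I_B = 200×0.00373 = 0.746 mA, and I_E = (β+1)I_B = 0.75 mA.
V_CE = V_CC − I_C·R_C − I_E·R_E = 17 − 0.746×3.9 − 0.75×0.82 = 13.5 V.
V_CE = 13.5 V > 0.2 V confirms active-region operation.

I_C ≈ 0.75 mA, V_CE ≈ 13 V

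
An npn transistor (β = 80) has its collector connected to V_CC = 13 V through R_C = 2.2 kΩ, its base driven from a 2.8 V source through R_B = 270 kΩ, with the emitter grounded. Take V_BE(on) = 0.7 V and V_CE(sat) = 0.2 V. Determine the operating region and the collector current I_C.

active; I_C ≈ 0.62 mA

Assume active. Base-emitter loop: I_B = (V_BB − V_BE)/R_B = (2.8 − 0.7)/270 = 0.00778 mA.
I_C = β·I_B = 80×0.00778 = 0.622 mA.
V_CE = V_CC − I_C·R_C = 13 − 0.622×2.2 = 11.6 V > V_CE(sat), so the active-region assumption holds.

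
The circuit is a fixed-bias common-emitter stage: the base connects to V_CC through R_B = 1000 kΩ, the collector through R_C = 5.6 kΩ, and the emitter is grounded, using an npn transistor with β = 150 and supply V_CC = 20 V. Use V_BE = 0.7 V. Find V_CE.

V_CE ≈ 3.8 V

Base loop: V_CC = I_B·R_B + V_BE, so I_B = (20 − 0.7)/1000 kΩ = 0.0193 mA.
In the active region I_C = β·I_B = 150 × 0.0193 = 2.9 mA.
Collector loop: V_CE = V_CC − I_C·R_C = 20 − 2.9×5.6 = 3.79 V.
Since V_CE = 3.79 V > V_CE(sat) ≈ 0.2 V, the transistor is in the active region as assumed.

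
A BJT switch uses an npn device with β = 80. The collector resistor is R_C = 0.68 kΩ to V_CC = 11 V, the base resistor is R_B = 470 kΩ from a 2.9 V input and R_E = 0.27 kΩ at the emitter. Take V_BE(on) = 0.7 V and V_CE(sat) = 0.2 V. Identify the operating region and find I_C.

Assume active. Base-emitter loop: I_B = (V_BB − V_BE)/(R_B + (β+1)R_E) = (2.9 − 0.7)/(470 + 81×0.27) = 0.00447 mA.
I_C = β·I_B = 80×0.00447 = 0.358 mA.
V_CE = V_CC − I_C·R_C − I_E·R_E = 11 − 0.358×0.68 − 0.362×0.27 = 10.7 V > V_CE(sat), so the active-region assumption holds.

active; I_C ≈ 0.36 mA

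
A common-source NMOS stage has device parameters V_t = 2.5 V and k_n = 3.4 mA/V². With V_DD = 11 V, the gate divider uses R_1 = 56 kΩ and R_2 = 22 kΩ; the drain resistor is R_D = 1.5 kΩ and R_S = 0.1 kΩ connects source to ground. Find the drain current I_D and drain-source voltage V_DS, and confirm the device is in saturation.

V_G = V_DD·R_2/(R_1+R_2) = 11×22/78 = 3.1 V.
Assume saturation: I_D = (k_n/2)(V_GS − V_t)² with V_GS = V_G − I_D·R_S = 3.1 − 0.1·I_D.
Substituting gives 0.017·I_D² − 1.2·I_D + 0.617 = 0, with roots I_D = 0.516 or 70.4 mA.
The root I_D = 70.4 mA gives V_GS = -3.93 V ≤ V_t, so take I_D = 0.516 mA.
Then V_GS = 3.05 V and V_DS = V_DD − I_D(R_D+R_S) = 11 − 0.516×1.6 = 10.2 V.
Saturation requires V_DS ≥ V_GS − V_t = 0.551 V; 10.2 ≥ 0.551 ✓.

I_D ≈ 0.52 mA, V_DS ≈ 10 V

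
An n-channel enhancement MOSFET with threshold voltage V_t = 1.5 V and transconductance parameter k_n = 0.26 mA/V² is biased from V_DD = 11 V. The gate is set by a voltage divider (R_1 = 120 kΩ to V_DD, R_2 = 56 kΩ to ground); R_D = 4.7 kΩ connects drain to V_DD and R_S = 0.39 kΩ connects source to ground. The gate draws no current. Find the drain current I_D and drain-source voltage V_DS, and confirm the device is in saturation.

I_D ≈ 0.44 mA, V_DS ≈ 8.8 V

V_G = V_DD·R_2/(R_1+R_2) = 11×56/176 = 3.5 V.
Assume saturation: I_D = (k_n/2)(V_GS − V_t)² with V_GS = V_G − I_D·R_S = 3.5 − 0.39·I_D.
Substituting gives 0.0198·I_D² − 1.2·I_D + 0.52 = 0, with roots I_D = 0.435 or 60.4 mA.
The root I_D = 60.4 mA gives V_GS = -20.1 V ≤ V_t, so take I_D = 0.435 mA.
Then V_GS = 3.33 V and V_DS = V_DD − I_D(R_D+R_S) = 11 − 0.435×5.09 = 8.78 V.
Saturation requires V_DS ≥ V_GS − V_t = 1.83 V; 8.78 ≥ 1.83 ✓.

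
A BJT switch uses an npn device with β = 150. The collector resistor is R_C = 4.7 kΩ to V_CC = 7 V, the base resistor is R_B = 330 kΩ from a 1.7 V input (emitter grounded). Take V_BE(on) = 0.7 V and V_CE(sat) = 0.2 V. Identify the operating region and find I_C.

Assume active. Base-emitter loop: I_B = (V_BB − V_BE)/R_B = (1.7 − 0.7)/330 = 0.00303 mA.
I_C = β·I_B = 150×0.00303 = 0.455 mA.
V_CE = V_CC − I_C·R_C = 7 − 0.455×4.7 = 4.86 V > V_CE(sat), so the active-region assumption holds.

active; I_C ≈ 0.45 mA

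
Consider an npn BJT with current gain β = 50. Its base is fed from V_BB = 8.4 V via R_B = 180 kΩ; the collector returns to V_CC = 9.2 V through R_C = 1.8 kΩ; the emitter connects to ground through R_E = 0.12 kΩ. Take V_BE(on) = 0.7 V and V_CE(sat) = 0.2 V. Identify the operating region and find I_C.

Assume active. Base-emitter loop: I_B = (V_BB − V_BE)/(R_B + (β+1)R_E) = (8.4 − 0.7)/(180 + 51×0.12) = 0.0414 mA.
I_C = β·I_B = 50×0.0414 = 2.07 mA.
V_CE = V_CC − I_C·R_C − I_E·R_E = 9.2 − 2.07×1.8 − 2.11×0.12 = 5.22 V > V_CE(sat), so the active-region assumption holds.

active; I_C ≈ 2.1 mA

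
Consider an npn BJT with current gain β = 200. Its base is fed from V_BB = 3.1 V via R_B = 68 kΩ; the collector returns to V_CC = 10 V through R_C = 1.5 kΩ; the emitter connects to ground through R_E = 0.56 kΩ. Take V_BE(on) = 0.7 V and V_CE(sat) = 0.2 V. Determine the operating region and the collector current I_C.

Assume active. Base-emitter loop: I_B = (V_BB − V_BE)/(R_B + (β+1)R_E) = (3.1 − 0.7)/(68 + 201×0.56) = 0.0133 mA.
I_C = β·I_B = 200×0.0133 = 2.66 mA.
V_CE = V_CC − I_C·R_C − I_E·R_E = 10 − 2.66×1.5 − 2.67×0.56 = 4.52 V > V_CE(sat), so the active-region assumption holds.

active; I_C ≈ 2.7 mA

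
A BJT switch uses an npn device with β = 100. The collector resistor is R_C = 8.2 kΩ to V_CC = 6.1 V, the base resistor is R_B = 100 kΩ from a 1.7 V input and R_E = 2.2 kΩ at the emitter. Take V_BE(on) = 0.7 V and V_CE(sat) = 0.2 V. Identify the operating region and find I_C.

Assume active. Base-emitter loop: I_B = (V_BB − V_BE)/(R_B + (β+1)R_E) = (1.7 − 0.7)/(100 + 101×2.2) = 0.0031 mA.
I_C = β·I_B = 100×0.0031 = 0.31 mA.
V_CE = V_CC − I_C·R_C − I_E·R_E = 6.1 − 0.31×8.2 − 0.313×2.2 = 2.87 V > V_CE(sat), so the active-region assumption holds.

active; I_C ≈ 0.31 mA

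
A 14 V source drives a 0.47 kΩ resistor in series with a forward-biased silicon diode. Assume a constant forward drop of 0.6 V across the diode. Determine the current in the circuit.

KVL around the loop: 14 = V_D + I·R = 0.6 + I × 0.47 kΩ.
So I = (14 − 0.6) / 0.47 kΩ = 13.4 / 0.47 = 28.5 mA.

I ≈ 29 mA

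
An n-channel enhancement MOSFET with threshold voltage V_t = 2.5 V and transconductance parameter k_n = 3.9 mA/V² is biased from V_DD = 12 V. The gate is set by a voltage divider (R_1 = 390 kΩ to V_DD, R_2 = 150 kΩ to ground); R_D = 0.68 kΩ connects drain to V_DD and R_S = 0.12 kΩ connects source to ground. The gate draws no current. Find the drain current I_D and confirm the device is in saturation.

V_G = V_DD·R_2/(R_1+R_2) = 12×150/540 = 3.33 V.
Assume saturation: I_D = (k_n/2)(V_GS − V_t)² with V_GS = V_G − I_D·R_S = 3.33 − 0.12·I_D.
Substituting gives 0.0281·I_D² − 1.39·I_D + 1.35 = 0, with roots I_D = 0.994 or 48.5 mA.
The root I_D = 48.5 mA gives V_GS = -2.49 V ≤ V_t, so take I_D = 0.994 mA.
Then V_GS = 3.21 V and V_DS = V_DD − I_D(R_D+R_S) = 12 − 0.994×0.8 = 11.2 V.
Saturation requires V_DS ≥ V_GS − V_t = 0.714 V; 11.2 ≥ 0.714 ✓.

I_D ≈ 0.99 mA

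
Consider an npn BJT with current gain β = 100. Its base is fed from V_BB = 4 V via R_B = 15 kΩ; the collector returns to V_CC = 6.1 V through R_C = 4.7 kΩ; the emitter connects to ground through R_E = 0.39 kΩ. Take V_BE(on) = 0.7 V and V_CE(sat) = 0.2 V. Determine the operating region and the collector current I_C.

saturation; I_C ≈ 1.1 mA

Assume active: I_B = (4 − 0.7)/(15 + 101×0.39) = 0.0607 mA, I_C = β·I_B = 6.07 mA.
Then V_CE = 6.1 − 6.07×4.7 − 6.13×0.39 = -24.8 V < 0.2 V — the active assumption fails.
Re-solve with V_CE = 0.2 V. KCL at the emitter: V_E/R_E = (V_BB−0.7−V_E)/R_B + (V_CC−0.2−V_E)/R_C, giving V_E = 0.519 V.
I_C = (V_CC − 0.2 − V_E)/R_C = (5.9 − 0.519)/4.7 = 1.14 mA.
Check: I_B = (3.3 − 0.519)/15 = 0.185 mA, and β·I_B = 18.5 mA > I_C, confirming saturation.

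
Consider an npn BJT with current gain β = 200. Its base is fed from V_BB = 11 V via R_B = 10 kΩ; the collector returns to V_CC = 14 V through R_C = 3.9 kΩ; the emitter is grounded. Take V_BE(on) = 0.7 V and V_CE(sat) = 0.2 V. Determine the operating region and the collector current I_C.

saturation; I_C ≈ 3.5 mA

Assume active: I_B = (11 − 0.7)/10 = 1.03 mA, giving I_C = β·I_B = 206 mA.
But then V_CE = 14 − 206×3.9 = -789 V < V_CE(sat) = 0.2 V — impossible in the active region.
So the transistor is saturated. With V_CE = 0.2 V, I_C = (V_CC − 0.2)/R_C = 13.8/3.9 = 3.54 mA.
Check: β·I_B = 206 mA > I_C = 3.54 mA, confirming saturation.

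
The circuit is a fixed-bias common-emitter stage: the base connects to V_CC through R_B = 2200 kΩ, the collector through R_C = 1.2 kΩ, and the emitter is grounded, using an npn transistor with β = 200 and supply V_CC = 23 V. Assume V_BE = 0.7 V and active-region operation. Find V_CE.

Base loop: V_CC = I_B·R_B + V_BE, so I_B = (23 − 0.7)/2200 kΩ = 0.0101 mA.
In the active region I_C = β·I_B = 200 × 0.0101 = 2.03 mA.
Collector loop: V_CE = V_CC − I_C·R_C = 23 − 2.03×1.2 = 20.6 V.
Since V_CE = 20.6 V > V_CE(sat) ≈ 0.2 V, the transistor is in the active region as assumed.

V_CE ≈ 21 V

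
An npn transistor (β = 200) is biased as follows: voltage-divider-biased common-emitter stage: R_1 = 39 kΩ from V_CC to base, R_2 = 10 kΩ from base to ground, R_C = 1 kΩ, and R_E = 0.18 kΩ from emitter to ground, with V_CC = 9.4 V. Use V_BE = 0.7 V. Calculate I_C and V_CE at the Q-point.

Thevenize the base divider: V_Th = V_CC·R_2/(R_1+R_2) = 9.4×10/49 = 1.92 V, R_Th = R_1‖R_2 = 7.96 kΩ.
Base-emitter loop: V_Th = I_B·R_Th + V_BE + (β+1)I_B·R_E, so I_B = (1.92 − 0.7) / (7.96 + 201×0.18) = 0.0276 mA.
I_C = β·I_B = 200×0.0276 = 5.52 mA, and I_E = (β+1)I_B = 5.55 mA.
V_CE = V_CC − I_C·R_C − I_E·R_E = 9.4 − 5.52×1 − 5.55×0.18 = 2.88 V.
V_CE = 2.88 V > 0.2 V confirms active-region operation.

I_C ≈ 5.5 mA, V_CE ≈ 2.9 V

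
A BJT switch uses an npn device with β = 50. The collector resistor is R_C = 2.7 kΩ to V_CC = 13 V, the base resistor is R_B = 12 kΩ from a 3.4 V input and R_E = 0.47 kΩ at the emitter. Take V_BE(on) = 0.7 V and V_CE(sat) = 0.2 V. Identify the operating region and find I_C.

Assume active. Base-emitter loop: I_B = (V_BB − V_BE)/(R_B + (β+1)R_E) = (3.4 − 0.7)/(12 + 51×0.47) = 0.0751 mA.
I_C = β·I_B = 50×0.0751 = 3.75 mA.
V_CE = V_CC − I_C·R_C − I_E·R_E = 13 − 3.75×2.7 − 3.83×0.47 = 1.07 V > V_CE(sat), so the active-region assumption holds.

active; I_C ≈ 3.8 mA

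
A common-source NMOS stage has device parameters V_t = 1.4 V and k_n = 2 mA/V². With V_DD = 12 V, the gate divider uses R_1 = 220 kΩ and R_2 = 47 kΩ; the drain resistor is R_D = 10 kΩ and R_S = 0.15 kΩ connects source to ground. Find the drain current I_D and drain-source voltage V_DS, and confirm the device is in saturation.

V_G = V_DD·R_2/(R_1+R_2) = 12×47/267 = 2.11 V.
Assume saturation: I_D = (k_n/2)(V_GS − V_t)² with V_GS = V_G − I_D·R_S = 2.11 − 0.15·I_D.
Substituting gives 0.0225·I_D² − 1.21·I_D + 0.507 = 0, with roots I_D = 0.421 or 53.5 mA.
The root I_D = 53.5 mA gives V_GS = -5.92 V ≤ V_t, so take I_D = 0.421 mA.
Then V_GS = 2.05 V and V_DS = V_DD − I_D(R_D+R_S) = 12 − 0.421×10.2 = 7.72 V.
Saturation requires V_DS ≥ V_GS − V_t = 0.649 V; 7.72 ≥ 0.649 ✓.

I_D ≈ 0.42 mA, V_DS ≈ 7.7 V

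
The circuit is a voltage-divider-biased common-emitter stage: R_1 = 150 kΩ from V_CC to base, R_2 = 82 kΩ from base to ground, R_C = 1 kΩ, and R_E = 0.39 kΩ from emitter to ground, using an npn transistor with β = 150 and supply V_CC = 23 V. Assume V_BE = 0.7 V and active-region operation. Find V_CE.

V_CE ≈ 9.1 V

Thevenize the base divider: V_Th = V_CC·R_2/(R_1+R_2) = 23×82/232 = 8.13 V, R_Th = R_1‖R_2 = 53 kΩ.
Base-emitter loop: V_Th = I_B·R_Th + V_BE + (β+1)I_B·R_E, so I_B = (8.13 − 0.7) / (53 + 151×0.39) = 0.0664 mA.
I_C = β·I_B = 150×0.0664 = 9.96 mA, and I_E = (β+1)I_B = 10 mA.
V_CE = V_CC − I_C·R_C − I_E·R_E = 23 − 9.96×1 − 10×0.39 = 9.13 V.
V_CE = 9.13 V > 0.2 V confirms active-region operation.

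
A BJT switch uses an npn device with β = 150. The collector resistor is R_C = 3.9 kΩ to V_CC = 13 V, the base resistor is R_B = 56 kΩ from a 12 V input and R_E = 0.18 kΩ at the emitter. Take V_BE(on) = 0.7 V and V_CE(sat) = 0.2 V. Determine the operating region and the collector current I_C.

Assume active: I_B = (12 − 0.7)/(56 + 151×0.18) = 0.136 mA, I_C = β·I_B = 20.4 mA.
Then V_CE = 13 − 20.4×3.9 − 20.5×0.18 = -70.2 V < 0.2 V — the active assumption fails.
Re-solve with V_CE = 0.2 V. KCL at the emitter: V_E/R_E = (V_BB−0.7−V_E)/R_B + (V_CC−0.2−V_E)/R_C, giving V_E = 0.598 V.
I_C = (V_CC − 0.2 − V_E)/R_C = (12.8 − 0.598)/3.9 = 3.13 mA.
Check: I_B = (11.3 − 0.598)/56 = 0.191 mA, and β·I_B = 28.7 mA > I_C, confirming saturation.

saturation; I_C ≈ 3.1 mA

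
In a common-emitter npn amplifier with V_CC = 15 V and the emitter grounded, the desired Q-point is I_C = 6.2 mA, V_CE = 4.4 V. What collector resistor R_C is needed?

R_C ≈ 1.7 kΩ

Collector loop: V_CC = I_C·R_C + V_CE.
R_C = (V_CC − V_CE)/I_C = (15 − 4.4)/6.2 = 1.71 kΩ.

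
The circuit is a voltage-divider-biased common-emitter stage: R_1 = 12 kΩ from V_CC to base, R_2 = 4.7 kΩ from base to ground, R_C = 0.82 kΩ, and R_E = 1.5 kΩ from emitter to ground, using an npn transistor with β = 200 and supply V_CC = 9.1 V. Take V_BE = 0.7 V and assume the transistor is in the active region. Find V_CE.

Thevenize the base divider: V_Th = V_CC·R_2/(R_1+R_2) = 9.1×4.7/16.7 = 2.56 V, R_Th = R_1‖R_2 = 3.38 kΩ.
Base-emitter loop: V_Th = I_B·R_Th + V_BE + (β+1)I_B·R_E, so I_B = (2.56 − 0.7) / (3.38 + 201×1.5) = 0.0061 mA.
I_C = β·I_B = 200×0.0061 = 1.22 mA, and I_E = (β+1)I_B = 1.23 mA.
V_CE = V_CC − I_C·R_C − I_E·R_E = 9.1 − 1.22×0.82 − 1.23×1.5 = 6.26 V.
V_CE = 6.26 V > 0.2 V confirms active-region operation.

V_CE ≈ 6.3 V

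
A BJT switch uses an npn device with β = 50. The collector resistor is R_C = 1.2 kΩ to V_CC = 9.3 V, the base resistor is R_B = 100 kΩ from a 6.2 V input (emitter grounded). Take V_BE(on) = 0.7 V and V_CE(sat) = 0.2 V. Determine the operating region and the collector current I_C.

Assume active. Base-emitter loop: I_B = (V_BB − V_BE)/R_B = (6.2 − 0.7)/100 = 0.055 mA.
I_C = β·I_B = 50×0.055 = 2.75 mA.
V_CE = V_CC − I_C·R_C = 9.3 − 2.75×1.2 = 6 V > V_CE(sat), so the active-region assumption holds.

active; I_C ≈ 2.8 mA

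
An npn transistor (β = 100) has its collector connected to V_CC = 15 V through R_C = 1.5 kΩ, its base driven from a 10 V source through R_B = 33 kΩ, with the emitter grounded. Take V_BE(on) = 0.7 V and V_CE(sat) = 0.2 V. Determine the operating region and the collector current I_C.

saturation; I_C ≈ 9.9 mA

Assume active: I_B = (10 − 0.7)/33 = 0.282 mA, giving I_C = β·I_B = 28.2 mA.
But then V_CE = 15 − 28.2×1.5 = -27.3 V < V_CE(sat) = 0.2 V — impossible in the active region.
So the transistor is saturated. With V_CE = 0.2 V, I_C = (V_CC − 0.2)/R_C = 14.8/1.5 = 9.87 mA.
Check: β·I_B = 28.2 mA > I_C = 9.87 mA, confirming saturation.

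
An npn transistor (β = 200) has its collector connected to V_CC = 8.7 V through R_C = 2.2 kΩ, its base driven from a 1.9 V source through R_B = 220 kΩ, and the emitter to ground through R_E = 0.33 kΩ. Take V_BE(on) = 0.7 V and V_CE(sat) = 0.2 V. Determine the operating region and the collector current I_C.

Assume active. Base-emitter loop: I_B = (V_BB − V_BE)/(R_B + (β+1)R_E) = (1.9 − 0.7)/(220 + 201×0.33) = 0.00419 mA.
I_C = β·I_B = 200×0.00419 = 0.838 mA.
V_CE = V_CC − I_C·R_C − I_E·R_E = 8.7 − 0.838×2.2 − 0.842×0.33 = 6.58 V > V_CE(sat), so the active-region assumption holds.

active; I_C ≈ 0.84 mA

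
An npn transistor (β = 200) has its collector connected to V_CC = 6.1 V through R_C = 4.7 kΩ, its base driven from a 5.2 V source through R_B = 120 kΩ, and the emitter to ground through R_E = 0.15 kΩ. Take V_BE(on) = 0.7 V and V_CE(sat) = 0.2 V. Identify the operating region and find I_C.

Assume active: I_B = (5.2 − 0.7)/(120 + 201×0.15) = 0.03 mA, I_C = β·I_B = 5.99 mA.
Then V_CE = 6.1 − 5.99×4.7 − 6.02×0.15 = -23 V < 0.2 V — the active assumption fails.
Re-solve with V_CE = 0.2 V. KCL at the emitter: V_E/R_E = (V_BB−0.7−V_E)/R_B + (V_CC−0.2−V_E)/R_C, giving V_E = 0.188 V.
I_C = (V_CC − 0.2 − V_E)/R_C = (5.9 − 0.188)/4.7 = 1.22 mA.
Check: I_B = (4.5 − 0.188)/120 = 0.0359 mA, and β·I_B = 7.19 mA > I_C, confirming saturation.

saturation; I_C ≈ 1.2 mA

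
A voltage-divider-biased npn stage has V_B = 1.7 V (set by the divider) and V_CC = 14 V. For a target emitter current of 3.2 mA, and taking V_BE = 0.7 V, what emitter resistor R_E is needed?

R_E ≈ 0.31 kΩ

V_E = V_B − V_BE = 1.7 − 0.7 = 1 V.
R_E = V_E / I_E = 1 / 3.2 = 0.312 kΩ.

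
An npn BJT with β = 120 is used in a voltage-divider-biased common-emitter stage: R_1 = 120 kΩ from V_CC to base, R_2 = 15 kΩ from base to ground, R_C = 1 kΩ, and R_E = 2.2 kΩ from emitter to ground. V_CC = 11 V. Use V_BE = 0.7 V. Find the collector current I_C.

I_C ≈ 0.22 mA

Thevenize the base divider: V_Th = V_CC·R_2/(R_1+R_2) = 11×15/135 = 1.22 V, R_Th = R_1‖R_2 = 13.3 kΩ.
Base-emitter loop: V_Th = I_B·R_Th + V_BE + (β+1)I_B·R_E, so I_B = (1.22 − 0.7) / (13.3 + 121×2.2) = 0.00187 mA.
I_C = β·I_B = 120×0.00187 = 0.224 mA, and I_E = (β+1)I_B = 0.226 mA.
V_CE = V_CC − I_C·R_C − I_E·R_E = 11 − 0.224×1 − 0.226×2.2 = 10.3 V.
V_CE = 10.3 V > 0.2 V confirms active-region operation.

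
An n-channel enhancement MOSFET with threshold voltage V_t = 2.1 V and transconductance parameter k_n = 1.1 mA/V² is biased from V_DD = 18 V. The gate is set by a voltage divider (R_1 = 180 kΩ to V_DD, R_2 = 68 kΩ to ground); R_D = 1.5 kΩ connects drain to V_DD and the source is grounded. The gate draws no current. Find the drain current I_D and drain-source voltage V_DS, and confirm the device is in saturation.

V_G = V_DD·R_2/(R_1+R_2) = 18×68/248 = 4.94 V. With the source grounded, V_GS = V_G = 4.94 V.
Assume saturation: I_D = (k_n/2)(V_GS − V_t)² = (1.1/2)×(4.94 − 2.1)² = 0.55×2.84² = 4.42 mA.
V_DS = V_DD − I_D·R_D = 18 − 4.42×1.5 = 11.4 V.
Saturation requires V_DS ≥ V_GS − V_t = 2.84 V; 11.4 ≥ 2.84 ✓.

I_D ≈ 4.4 mA, V_DS ≈ 11 V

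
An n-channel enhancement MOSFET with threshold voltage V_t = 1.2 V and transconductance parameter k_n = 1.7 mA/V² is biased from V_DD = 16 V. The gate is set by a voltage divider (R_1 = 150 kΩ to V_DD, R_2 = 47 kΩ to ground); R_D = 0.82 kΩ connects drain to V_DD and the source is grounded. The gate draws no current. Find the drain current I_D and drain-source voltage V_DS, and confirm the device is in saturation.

V_G = V_DD·R_2/(R_1+R_2) = 16×47/197 = 3.82 V. With the source grounded, V_GS = V_G = 3.82 V.
Assume saturation: I_D = (k_n/2)(V_GS − V_t)² = (1.7/2)×(3.82 − 1.2)² = 0.85×2.62² = 5.82 mA.
V_DS = V_DD − I_D·R_D = 16 − 5.82×0.82 = 11.2 V.
Saturation requires V_DS ≥ V_GS − V_t = 2.62 V; 11.2 ≥ 2.62 ✓.

I_D ≈ 5.8 mA, V_DS ≈ 11 V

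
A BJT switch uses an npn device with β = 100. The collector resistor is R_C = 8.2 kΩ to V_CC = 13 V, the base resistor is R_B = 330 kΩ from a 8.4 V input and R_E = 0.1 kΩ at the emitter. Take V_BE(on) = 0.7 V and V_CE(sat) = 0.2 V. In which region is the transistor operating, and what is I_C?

Assume active: I_B = (8.4 − 0.7)/(330 + 101×0.1) = 0.0226 mA, I_C = β·I_B = 2.26 mA.
Then V_CE = 13 − 2.26×8.2 − 2.29×0.1 = -5.79 V < 0.2 V — the active assumption fails.
Re-solve with V_CE = 0.2 V. KCL at the emitter: V_E/R_E = (V_BB−0.7−V_E)/R_B + (V_CC−0.2−V_E)/R_C, giving V_E = 0.156 V.
I_C = (V_CC − 0.2 − V_E)/R_C = (12.8 − 0.156)/8.2 = 1.54 mA.
Check: I_B = (7.7 − 0.156)/330 = 0.0229 mA, and β·I_B = 2.29 mA > I_C, confirming saturation.

saturation; I_C ≈ 1.5 mA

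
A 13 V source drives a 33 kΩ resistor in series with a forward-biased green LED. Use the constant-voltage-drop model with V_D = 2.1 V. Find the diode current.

I ≈ 0.33 mA

KVL around the loop: 13 = V_D + I·R = 2.1 + I × 33 kΩ.
So I = (13 − 2.1) / 33 kΩ = 10.9 / 33 = 0.33 mA.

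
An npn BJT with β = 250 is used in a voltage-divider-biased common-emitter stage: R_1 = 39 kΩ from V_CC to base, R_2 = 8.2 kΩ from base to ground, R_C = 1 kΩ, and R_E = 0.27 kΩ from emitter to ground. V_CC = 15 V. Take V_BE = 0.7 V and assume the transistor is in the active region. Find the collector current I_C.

Thevenize the base divider: V_Th = V_CC·R_2/(R_1+R_2) = 15×8.2/47.2 = 2.61 V, R_Th = R_1‖R_2 = 6.78 kΩ.
Base-emitter loop: V_Th = I_B·R_Th + V_BE + (β+1)I_B·R_E, so I_B = (2.61 − 0.7) / (6.78 + 251×0.27) = 0.0256 mA.
I_C = β·I_B = 250×0.0256 = 6.39 mA, and I_E = (β+1)I_B = 6.42 mA.
V_CE = V_CC − I_C·R_C − I_E·R_E = 15 − 6.39×1 − 6.42×0.27 = 6.88 V.
V_CE = 6.88 V > 0.2 V confirms active-region operation.

I_C ≈ 6.4 mA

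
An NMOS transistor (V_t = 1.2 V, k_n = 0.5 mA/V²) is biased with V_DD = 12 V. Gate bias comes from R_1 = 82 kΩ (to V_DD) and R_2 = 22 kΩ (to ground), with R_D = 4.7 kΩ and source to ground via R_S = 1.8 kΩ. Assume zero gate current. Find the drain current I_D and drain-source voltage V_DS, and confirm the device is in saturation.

I_D ≈ 0.22 mA, V_DS ≈ 11 V

V_G = V_DD·R_2/(R_1+R_2) = 12×22/104 = 2.54 V.
Assume saturation: I_D = (k_n/2)(V_GS − V_t)² with V_GS = V_G − I_D·R_S = 2.54 − 1.8·I_D.
Substituting gives 0.81·I_D² − 2.2·I_D + 0.448 = 0, with roots I_D = 0.221 or 2.5 mA.
The root I_D = 2.5 mA gives V_GS = -1.96 V ≤ V_t, so take I_D = 0.221 mA.
Then V_GS = 2.14 V and V_DS = V_DD − I_D(R_D+R_S) = 12 − 0.221×6.5 = 10.6 V.
Saturation requires V_DS ≥ V_GS − V_t = 0.94 V; 10.6 ≥ 0.94 ✓.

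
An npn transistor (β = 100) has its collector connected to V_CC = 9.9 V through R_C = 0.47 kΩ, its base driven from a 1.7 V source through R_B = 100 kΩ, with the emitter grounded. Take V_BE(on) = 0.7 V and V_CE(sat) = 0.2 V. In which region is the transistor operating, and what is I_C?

active; I_C ≈ 1 mA

Assume active. Base-emitter loop: I_B = (V_BB − V_BE)/R_B = (1.7 − 0.7)/100 = 0.01 mA.
I_C = β·I_B = 100×0.01 = 1 mA.
V_CE = V_CC − I_C·R_C = 9.9 − 1×0.47 = 9.43 V > V_CE(sat), so the active-region assumption holds.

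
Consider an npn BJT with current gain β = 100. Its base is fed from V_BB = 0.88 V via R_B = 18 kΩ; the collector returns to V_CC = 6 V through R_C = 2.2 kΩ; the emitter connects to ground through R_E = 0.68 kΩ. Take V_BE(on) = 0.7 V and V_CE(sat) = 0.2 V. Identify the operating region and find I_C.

active; I_C ≈ 0.21 mA

Assume active. Base-emitter loop: I_B = (V_BB − V_BE)/(R_B + (β+1)R_E) = (0.88 − 0.7)/(18 + 101×0.68) = 0.00208 mA.
I_C = β·I_B = 100×0.00208 = 0.208 mA.
V_CE = V_CC − I_C·R_C − I_E·R_E = 6 − 0.208×2.2 − 0.21×0.68 = 5.4 V > V_CE(sat), so the active-region assumption holds.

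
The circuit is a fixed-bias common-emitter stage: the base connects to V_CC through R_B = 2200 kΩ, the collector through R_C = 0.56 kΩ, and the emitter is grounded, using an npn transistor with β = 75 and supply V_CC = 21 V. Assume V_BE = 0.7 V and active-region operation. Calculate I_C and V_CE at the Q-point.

I_C ≈ 0.69 mA, V_CE ≈ 21 V

Base loop: V_CC = I_B·R_B + V_BE, so I_B = (21 − 0.7)/2200 kΩ = 0.00923 mA.
In the active region I_C = β·I_B = 75 × 0.00923 = 0.692 mA.
Collector loop: V_CE = V_CC − I_C·R_C = 21 − 0.692×0.56 = 20.6 V.
Since V_CE = 20.6 V > V_CE(sat) ≈ 0.2 V, the transistor is in the active region as assumed.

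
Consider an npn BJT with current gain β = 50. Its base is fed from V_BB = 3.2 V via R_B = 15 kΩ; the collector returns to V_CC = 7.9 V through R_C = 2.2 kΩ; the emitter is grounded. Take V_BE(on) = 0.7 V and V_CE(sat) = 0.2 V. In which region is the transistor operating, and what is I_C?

saturation; I_C ≈ 3.5 mA

Assume active: I_B = (3.2 − 0.7)/15 = 0.167 mA, giving I_C = β·I_B = 8.33 mA.
But then V_CE = 7.9 − 8.33×2.2 = -10.4 V < V_CE(sat) = 0.2 V — impossible in the active region.
So the transistor is saturated. With V_CE = 0.2 V, I_C = (V_CC − 0.2)/R_C = 7.7/2.2 = 3.5 mA.
Check: β·I_B = 8.33 mA > I_C = 3.5 mA, confirming saturation.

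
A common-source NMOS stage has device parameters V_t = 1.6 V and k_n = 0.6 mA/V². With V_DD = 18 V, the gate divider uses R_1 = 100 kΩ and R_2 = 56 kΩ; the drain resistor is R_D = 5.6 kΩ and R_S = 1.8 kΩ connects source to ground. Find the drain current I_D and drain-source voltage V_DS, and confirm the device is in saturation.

V_G = V_DD·R_2/(R_1+R_2) = 18×56/156 = 6.46 V.
Assume saturation: I_D = (k_n/2)(V_GS − V_t)² with V_GS = V_G − I_D·R_S = 6.46 − 1.8·I_D.
Substituting gives 0.972·I_D² − 6.25·I_D + 7.09 = 0, with roots I_D = 1.47 or 4.96 mA.
The root I_D = 4.96 mA gives V_GS = -2.47 V ≤ V_t, so take I_D = 1.47 mA.
Then V_GS = 3.81 V and V_DS = V_DD − I_D(R_D+R_S) = 18 − 1.47×7.4 = 7.12 V.
Saturation requires V_DS ≥ V_GS − V_t = 2.21 V; 7.12 ≥ 2.21 ✓.

I_D ≈ 1.5 mA, V_DS ≈ 7.1 V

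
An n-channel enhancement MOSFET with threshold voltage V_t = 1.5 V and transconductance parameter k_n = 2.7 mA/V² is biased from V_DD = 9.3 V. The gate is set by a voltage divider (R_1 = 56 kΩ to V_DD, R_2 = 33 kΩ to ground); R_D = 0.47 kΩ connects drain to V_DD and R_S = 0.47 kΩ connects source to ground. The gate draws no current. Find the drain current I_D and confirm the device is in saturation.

I_D ≈ 1.7 mA

V_G = V_DD·R_2/(R_1+R_2) = 9.3×33/89 = 3.45 V.
Assume saturation: I_D = (k_n/2)(V_GS − V_t)² with V_GS = V_G − I_D·R_S = 3.45 − 0.47·I_D.
Substituting gives 0.298·I_D² − 3.47·I_D + 5.12 = 0, with roots I_D = 1.73 or 9.91 mA.
The root I_D = 9.91 mA gives V_GS = -1.21 V ≤ V_t, so take I_D = 1.73 mA.
Then V_GS = 2.63 V and V_DS = V_DD − I_D(R_D+R_S) = 9.3 − 1.73×0.94 = 7.67 V.
Saturation requires V_DS ≥ V_GS − V_t = 1.13 V; 7.67 ≥ 1.13 ✓.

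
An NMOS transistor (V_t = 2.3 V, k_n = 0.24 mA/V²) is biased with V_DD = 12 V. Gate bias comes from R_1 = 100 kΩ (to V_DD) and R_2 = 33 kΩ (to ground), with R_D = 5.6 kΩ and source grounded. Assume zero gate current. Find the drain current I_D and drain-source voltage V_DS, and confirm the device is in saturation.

I_D ≈ 0.055 mA, V_DS ≈ 12 V

V_G = V_DD·R_2/(R_1+R_2) = 12×33/133 = 2.98 V. With the source grounded, V_GS = V_G = 2.98 V.
Assume saturation: I_D = (k_n/2)(V_GS − V_t)² = (0.24/2)×(2.98 − 2.3)² = 0.12×0.677² = 0.0551 mA.
V_DS = V_DD − I_D·R_D = 12 − 0.0551×5.6 = 11.7 V.
Saturation requires V_DS ≥ V_GS − V_t = 0.677 V; 11.7 ≥ 0.677 ✓.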